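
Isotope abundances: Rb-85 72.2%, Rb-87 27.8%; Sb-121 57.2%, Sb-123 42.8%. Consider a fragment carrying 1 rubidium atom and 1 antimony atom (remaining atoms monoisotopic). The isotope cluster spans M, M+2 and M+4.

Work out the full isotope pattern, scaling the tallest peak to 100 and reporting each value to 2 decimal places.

Rubidium pattern (n=1): 0.7220 : 0.2780
Antimony pattern (n=1): 0.5720 : 0.4280
Convolve the two distributions (both contribute in 2-u steps):
  M: 0.7220×0.5720 = 0.412984
  M+2: 0.7220×0.4280 + 0.2780×0.5720 = 0.468032
  M+4: 0.2780×0.4280 = 0.118984
Scale to base peak (0.468032) = 100: 88.24 : 100.00 : 25.42

88.24 : 100.00 : 25.42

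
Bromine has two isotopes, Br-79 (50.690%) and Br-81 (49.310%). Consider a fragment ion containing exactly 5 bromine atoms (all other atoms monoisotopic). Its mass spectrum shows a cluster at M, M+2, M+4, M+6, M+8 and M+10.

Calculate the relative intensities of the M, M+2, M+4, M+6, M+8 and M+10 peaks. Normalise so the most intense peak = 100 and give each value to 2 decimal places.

10.57 : 51.40 : 100.00 : 97.28 : 47.31 : 9.21

The 5 Br atoms are independent, so intensities follow the terms of (0.50690 + 0.49310)^5.
P(M) = 0.50690^5 = 0.033467
P(M+2) = 5 × 0.50690^4 × 0.49310^1 = 0.162777
P(M+4) = 10 × 0.50690^3 × 0.49310^2 = 0.316692
P(M+6) = 10 × 0.50690^2 × 0.49310^3 = 0.308070
P(M+8) = 5 × 0.50690^1 × 0.49310^4 = 0.149842
P(M+10) = 0.49310^5 = 0.029152
The M+4 peak is largest (0.316692); scaling to 100 gives 10.57 : 51.40 : 100.00 : 97.28 : 47.31 : 9.21.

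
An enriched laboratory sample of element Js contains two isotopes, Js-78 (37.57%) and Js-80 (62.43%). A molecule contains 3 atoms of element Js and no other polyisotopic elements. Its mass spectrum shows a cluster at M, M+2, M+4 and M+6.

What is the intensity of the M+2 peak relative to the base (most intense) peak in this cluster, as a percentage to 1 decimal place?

60.2%

Binomial terms of (0.3757 + 0.6243)^3: M 0.0530, M+2 0.2644, M+4 0.4393, M+6 0.2433 → M+4 is the base peak.
P(M+4) = C(3,2) × 0.3757^1 × 0.6243^2 = 3 × 0.3757 × 0.38975049 = 0.439288 (base)
P(M+2) = C(3,1) × 0.3757^2 × 0.6243^1 = 3 × 0.14115049 × 0.6243 = 0.264361
Relative intensity = 0.264361 / 0.439288 × 100 = 60.2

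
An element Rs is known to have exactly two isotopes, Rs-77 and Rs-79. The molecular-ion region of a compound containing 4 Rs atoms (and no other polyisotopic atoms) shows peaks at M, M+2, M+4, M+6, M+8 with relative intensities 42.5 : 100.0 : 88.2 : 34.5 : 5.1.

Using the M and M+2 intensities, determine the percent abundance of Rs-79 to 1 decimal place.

Write p for the Rs-77 fraction. I(M+2)/I(M) = [C(4,1)·p^3·(1−p)] / p^4 = 4·(1−p)/p = 100.0/42.5 = 2.3529
(1−p)/p = 2.3529/4 = 0.5882  ⇒  p = 1/(1 + 0.5882) = 0.6296
Rs-77: 63.0%, Rs-79: 37.0%.

37.0%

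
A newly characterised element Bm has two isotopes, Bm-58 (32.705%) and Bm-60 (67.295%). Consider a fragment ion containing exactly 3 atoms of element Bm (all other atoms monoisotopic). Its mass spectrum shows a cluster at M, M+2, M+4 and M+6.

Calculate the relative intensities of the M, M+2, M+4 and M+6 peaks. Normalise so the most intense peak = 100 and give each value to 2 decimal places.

Expanding (0.32705 + 0.67295)^3:
P(M) = 0.32705^3 = 0.034982
P(M+2) = 3 × 0.32705^2 × 0.67295^1 = 0.215940
P(M+4) = 3 × 0.32705^1 × 0.67295^2 = 0.444325
P(M+6) = 0.67295^3 = 0.304753
The M+4 peak is largest (0.444325); scaling to 100 gives 7.87 : 48.60 : 100.00 : 68.59.

7.87 : 48.60 : 100.00 : 68.59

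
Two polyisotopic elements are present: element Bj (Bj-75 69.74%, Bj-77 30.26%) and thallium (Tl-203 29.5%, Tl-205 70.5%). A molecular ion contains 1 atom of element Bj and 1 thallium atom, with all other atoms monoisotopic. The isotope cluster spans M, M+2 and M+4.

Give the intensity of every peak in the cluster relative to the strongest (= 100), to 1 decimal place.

35.4 : 100.0 : 36.7

Element Bj pattern (n=1): 0.6974 : 0.3026
Thallium pattern (n=1): 0.2950 : 0.7050
Convolve the two distributions (both contribute in 2-u steps):
  M: 0.6974×0.2950 = 0.205733
  M+2: 0.6974×0.7050 + 0.3026×0.2950 = 0.580934
  M+4: 0.3026×0.7050 = 0.213333
Scale to base peak (0.580934) = 100: 35.4 : 100.0 : 36.7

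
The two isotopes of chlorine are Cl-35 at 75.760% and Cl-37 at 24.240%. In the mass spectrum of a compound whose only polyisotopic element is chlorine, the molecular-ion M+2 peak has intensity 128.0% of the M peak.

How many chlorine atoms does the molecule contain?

4

The M+2/M ratio from n Cl atoms is n · q/p = n · 0.24240/0.75760.
n = 1.280 × 0.75760/0.24240 = 4.00 ≈ 4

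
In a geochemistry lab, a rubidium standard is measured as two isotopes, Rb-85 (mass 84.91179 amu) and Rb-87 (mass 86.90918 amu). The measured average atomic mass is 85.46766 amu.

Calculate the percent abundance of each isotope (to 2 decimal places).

With x = fraction of Rb-85 (so Rb-87 is 1 − x):
84.91179·x + 86.90918·(1 − x) = 85.46766
(84.91179 − 86.90918)·x = 85.46766 − 86.90918
x = -1.44152 / -1.99739 = 0.72170 → 72.17% Rb-85, 27.83% Rb-87.

Rb-85: 72.17%, Rb-87: 27.83%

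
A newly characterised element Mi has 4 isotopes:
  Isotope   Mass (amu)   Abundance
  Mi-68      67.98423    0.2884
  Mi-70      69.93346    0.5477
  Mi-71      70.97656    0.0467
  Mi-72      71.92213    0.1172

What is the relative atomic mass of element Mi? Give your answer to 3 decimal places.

69.653 amu

The abundance-weighted mean is 0.2884 × 67.98423 + 0.5477 × 69.93346 + 0.0467 × 70.97656 + 0.1172 × 71.92213
= 19.606652 + 38.302556 + 3.314605 + 8.429274 = 69.653087 amu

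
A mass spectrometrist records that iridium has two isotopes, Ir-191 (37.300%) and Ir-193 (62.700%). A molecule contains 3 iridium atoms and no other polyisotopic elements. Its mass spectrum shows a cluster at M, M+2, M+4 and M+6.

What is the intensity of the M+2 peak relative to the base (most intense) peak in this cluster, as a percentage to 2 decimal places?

59.49%

Binomial terms of (0.37300 + 0.62700)^3: M 0.0519, M+2 0.2617, M+4 0.4399, M+6 0.2465 → M+4 is the base peak.
P(M+4) = C(3,2) × 0.37300^1 × 0.62700^2 = 3 × 0.3730 × 0.393129 = 0.439911 (base)
P(M+2) = C(3,1) × 0.37300^2 × 0.62700^1 = 3 × 0.139129 × 0.6270 = 0.261702
Relative intensity = 0.261702 / 0.439911 × 100 = 59.49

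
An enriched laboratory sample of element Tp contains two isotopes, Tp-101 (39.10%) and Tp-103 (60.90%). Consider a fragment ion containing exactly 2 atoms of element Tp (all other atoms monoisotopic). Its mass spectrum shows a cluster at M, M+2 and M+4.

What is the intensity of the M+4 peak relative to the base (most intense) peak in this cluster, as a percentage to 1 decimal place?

Binomial terms of (0.3910 + 0.6090)^2: M 0.1529, M+2 0.4762, M+4 0.3709 → M+2 is the base peak.
P(M+2) = C(2,1) × 0.3910^1 × 0.6090^1 = 2 × 0.3910 × 0.6090 = 0.476238 (base)
P(M+4) = C(2,2) × 0.3910^0 × 0.6090^2 = 1 × 1.0000 × 0.370881 = 0.370881
Relative intensity = 0.370881 / 0.476238 × 100 = 77.9

77.9%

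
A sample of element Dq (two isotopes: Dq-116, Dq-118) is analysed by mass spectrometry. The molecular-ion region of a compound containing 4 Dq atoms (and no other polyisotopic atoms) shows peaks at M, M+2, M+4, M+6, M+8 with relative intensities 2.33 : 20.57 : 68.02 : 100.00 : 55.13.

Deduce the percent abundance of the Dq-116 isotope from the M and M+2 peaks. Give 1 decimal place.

Let p = fractional abundance of Dq-116. I(M+2)/I(M) = [C(4,1)·p^3·(1−p)] / p^4 = 4·(1−p)/p = 20.57/2.33 = 8.8283
(1−p)/p = 8.8283/4 = 2.2071  ⇒  p = 1/(1 + 2.2071) = 0.3118
Dq-116: 31.2%, Dq-118: 68.8%.

31.2%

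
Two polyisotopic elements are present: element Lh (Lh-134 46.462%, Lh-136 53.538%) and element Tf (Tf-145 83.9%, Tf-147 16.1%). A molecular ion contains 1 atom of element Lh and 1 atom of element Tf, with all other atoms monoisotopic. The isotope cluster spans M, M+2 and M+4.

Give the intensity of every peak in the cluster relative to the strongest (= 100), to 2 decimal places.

74.39 : 100.00 : 16.45

Element Lh pattern (n=1): 0.46462 : 0.53538
Element Tf pattern (n=1): 0.8390 : 0.1610
Convolve the two distributions (both contribute in 2-u steps):
  M: 0.46462×0.8390 = 0.389816
  M+2: 0.46462×0.1610 + 0.53538×0.8390 = 0.523988
  M+4: 0.53538×0.1610 = 0.086196
Scale to base peak (0.523988) = 100: 74.39 : 100.00 : 16.45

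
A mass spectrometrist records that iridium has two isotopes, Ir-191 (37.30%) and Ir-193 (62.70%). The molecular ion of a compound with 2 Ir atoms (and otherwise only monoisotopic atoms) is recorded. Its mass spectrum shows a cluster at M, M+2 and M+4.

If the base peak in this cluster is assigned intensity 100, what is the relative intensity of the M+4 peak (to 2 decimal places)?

84.05

Binomial terms of (0.3730 + 0.6270)^2: M 0.1391, M+2 0.4677, M+4 0.3931 → M+2 is the base peak.
P(M+2) = C(2,1) × 0.3730^1 × 0.6270^1 = 2 × 0.3730 × 0.6270 = 0.467742 (base)
P(M+4) = C(2,2) × 0.3730^0 × 0.6270^2 = 1 × 1.0000 × 0.393129 = 0.393129
Relative intensity = 0.393129 / 0.467742 × 100 = 84.05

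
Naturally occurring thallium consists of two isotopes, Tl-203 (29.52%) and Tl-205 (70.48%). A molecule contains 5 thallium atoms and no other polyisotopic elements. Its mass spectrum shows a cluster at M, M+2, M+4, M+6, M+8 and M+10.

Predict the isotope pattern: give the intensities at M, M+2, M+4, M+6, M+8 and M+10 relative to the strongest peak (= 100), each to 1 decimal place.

0.6 : 7.3 : 35.1 : 83.8 : 100.0 : 47.8

Each Tl atom is independently Tl-203 (p = 0.2952) or Tl-205 (q = 0.7048); the cluster is the binomial expansion (p + q)^5.
P(M) = 0.2952^5 = 0.002242
P(M+2) = 5 × 0.2952^4 × 0.7048^1 = 0.026761
P(M+4) = 10 × 0.2952^3 × 0.7048^2 = 0.127785
P(M+6) = 10 × 0.2952^2 × 0.7048^3 = 0.305092
P(M+8) = 5 × 0.2952^1 × 0.7048^4 = 0.364208
P(M+10) = 0.7048^5 = 0.173912
The M+8 peak is largest (0.364208); scaling to 100 gives 0.6 : 7.3 : 35.1 : 83.8 : 100.0 : 47.8.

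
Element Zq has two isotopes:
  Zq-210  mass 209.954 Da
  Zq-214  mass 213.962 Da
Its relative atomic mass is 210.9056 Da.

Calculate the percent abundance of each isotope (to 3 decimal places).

Zq-210: 76.257%, Zq-214: 23.743%

Let x be the fractional abundance of Zq-210; then Zq-214 has abundance 1 − x.
209.954·x + 213.962·(1 − x) = 210.9056
(209.954 − 213.962)·x = 210.9056 − 213.962
x = -3.0564 / -4.008 = 0.76257 → 76.257% Zq-210, 23.743% Zq-214.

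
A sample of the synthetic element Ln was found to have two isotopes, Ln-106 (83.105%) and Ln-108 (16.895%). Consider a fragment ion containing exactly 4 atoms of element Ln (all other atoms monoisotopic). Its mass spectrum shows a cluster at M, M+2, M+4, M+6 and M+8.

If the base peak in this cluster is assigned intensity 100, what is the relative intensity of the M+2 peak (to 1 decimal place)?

81.3

Term probabilities: M 0.4770, M+2 0.3879, M+4 0.1183, M+6 0.0160, M+8 0.0008. Base peak = M.
P(M) = C(4,0) × 0.83105^4 × 0.16895^0 = 1 × 0.47698928 × 1.0000 = 0.476989 (base)
P(M+2) = C(4,1) × 0.83105^3 × 0.16895^1 = 4 × 0.57395978 × 0.16895 = 0.387882
Relative intensity = 0.387882 / 0.476989 × 100 = 81.3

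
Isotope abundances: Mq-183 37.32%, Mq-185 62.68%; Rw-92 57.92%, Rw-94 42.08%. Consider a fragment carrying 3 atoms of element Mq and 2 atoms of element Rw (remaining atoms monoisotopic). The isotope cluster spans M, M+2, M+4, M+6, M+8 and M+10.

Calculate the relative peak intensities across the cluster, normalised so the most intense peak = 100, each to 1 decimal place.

Element Mq pattern (n=3): 0.05197864 : 0.2618988 : 0.43986648 : 0.24625608
Element Rw pattern (n=2): 0.33547264 : 0.48745472 : 0.17707264
Convolve the two distributions (both contribute in 2-u steps):
  M: 0.05197864×0.33547264 = 0.017437
  M+2: 0.05197864×0.48745472 + 0.2618988×0.33547264 = 0.113197
  M+4: 0.05197864×0.17707264 + 0.2618988×0.48745472 + 0.43986648×0.33547264 = 0.284431
  M+6: 0.2618988×0.17707264 + 0.43986648×0.48745472 + 0.24625608×0.33547264 = 0.343402
  M+8: 0.43986648×0.17707264 + 0.24625608×0.48745472 = 0.197927
  M+10: 0.24625608×0.17707264 = 0.043605
Scale to base peak (0.343402) = 100: 5.1 : 33.0 : 82.8 : 100.0 : 57.6 : 12.7

5.1 : 33.0 : 82.8 : 100.0 : 57.6 : 12.7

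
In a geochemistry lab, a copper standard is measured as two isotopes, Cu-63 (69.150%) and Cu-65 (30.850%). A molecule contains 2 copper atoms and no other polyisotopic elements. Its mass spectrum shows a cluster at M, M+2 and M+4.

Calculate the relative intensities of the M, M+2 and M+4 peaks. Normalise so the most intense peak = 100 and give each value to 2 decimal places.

100.00 : 89.23 : 19.90

The 2 Cu atoms are independent, so intensities follow the terms of (0.69150 + 0.30850)^2.
P(M) = 0.69150^2 = 0.478172
P(M+2) = 2 × 0.69150^1 × 0.30850^1 = 0.426656
P(M+4) = 0.30850^2 = 0.095172
The M peak is largest (0.478172); scaling to 100 gives 100.00 : 89.23 : 19.90.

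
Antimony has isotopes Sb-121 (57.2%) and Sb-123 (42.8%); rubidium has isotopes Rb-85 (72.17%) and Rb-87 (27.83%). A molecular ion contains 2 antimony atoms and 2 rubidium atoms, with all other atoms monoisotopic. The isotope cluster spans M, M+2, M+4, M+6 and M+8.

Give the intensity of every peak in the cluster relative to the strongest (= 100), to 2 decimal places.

Antimony pattern (n=2): 0.327184 : 0.489632 : 0.183184
Rubidium pattern (n=2): 0.52085089 : 0.40169822 : 0.07745089
Convolve the two distributions (both contribute in 2-u steps):
  M: 0.327184×0.52085089 = 0.170414
  M+2: 0.327184×0.40169822 + 0.489632×0.52085089 = 0.386454
  M+4: 0.327184×0.07745089 + 0.489632×0.40169822 + 0.183184×0.52085089 = 0.317437
  M+6: 0.489632×0.07745089 + 0.183184×0.40169822 = 0.111507
  M+8: 0.183184×0.07745089 = 0.014188
Scale to base peak (0.386454) = 100: 44.10 : 100.00 : 82.14 : 28.85 : 3.67

44.10 : 100.00 : 82.14 : 28.85 : 3.67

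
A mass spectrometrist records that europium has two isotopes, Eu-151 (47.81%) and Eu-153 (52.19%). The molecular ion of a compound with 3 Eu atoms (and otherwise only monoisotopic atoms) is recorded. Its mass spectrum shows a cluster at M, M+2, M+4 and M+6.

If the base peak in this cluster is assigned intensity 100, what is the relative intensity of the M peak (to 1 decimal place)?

28.0

Binomial terms of (0.4781 + 0.5219)^3: M 0.1093, M+2 0.3579, M+4 0.3907, M+6 0.1422 → M+4 is the base peak.
P(M+4) = C(3,2) × 0.4781^1 × 0.5219^2 = 3 × 0.4781 × 0.27237961 = 0.390674 (base)
P(M) = C(3,0) × 0.4781^3 × 0.5219^0 = 1 × 0.10928391 × 1.0000 = 0.109284
Relative intensity = 0.109284 / 0.390674 × 100 = 28.0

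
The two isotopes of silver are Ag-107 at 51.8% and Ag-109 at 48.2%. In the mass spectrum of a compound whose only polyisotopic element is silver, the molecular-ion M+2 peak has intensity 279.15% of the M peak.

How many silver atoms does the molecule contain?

With n Ag atoms, P(M+2)/P(M) = C(n,1)·p^(n−1)q / p^n = n·q/p = n · 0.482/0.518.
n = 2.7915 × 0.518/0.482 = 3.00 ≈ 3

3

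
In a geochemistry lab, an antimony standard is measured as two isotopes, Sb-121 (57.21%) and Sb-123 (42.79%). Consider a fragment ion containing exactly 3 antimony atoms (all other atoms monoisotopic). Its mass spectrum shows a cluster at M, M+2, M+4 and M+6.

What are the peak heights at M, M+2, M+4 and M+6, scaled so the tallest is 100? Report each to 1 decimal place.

44.6 : 100.0 : 74.8 : 18.6

Expanding (0.5721 + 0.4279)^3:
P(M) = 0.5721^3 = 0.187247
P(M+2) = 3 × 0.5721^2 × 0.4279^1 = 0.420153
P(M+4) = 3 × 0.5721^1 × 0.4279^2 = 0.314252
P(M+6) = 0.4279^3 = 0.078348
The M+2 peak is largest (0.420153); scaling to 100 gives 44.6 : 100.0 : 74.8 : 18.6.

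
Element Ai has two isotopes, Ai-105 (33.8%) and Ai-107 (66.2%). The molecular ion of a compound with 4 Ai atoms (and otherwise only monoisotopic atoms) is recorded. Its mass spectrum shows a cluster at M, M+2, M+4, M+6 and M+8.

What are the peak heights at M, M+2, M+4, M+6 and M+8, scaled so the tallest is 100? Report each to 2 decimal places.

3.33 : 26.07 : 76.59 : 100.00 : 48.96

Expanding (0.338 + 0.662)^4:
P(M) = 0.338^4 = 0.013052
P(M+2) = 4 × 0.338^3 × 0.662^1 = 0.102251
P(M+4) = 6 × 0.338^2 × 0.662^2 = 0.300400
P(M+6) = 4 × 0.338^1 × 0.662^3 = 0.392239
P(M+8) = 0.662^4 = 0.192058
The M+6 peak is largest (0.392239); scaling to 100 gives 3.33 : 26.07 : 76.59 : 100.00 : 48.96.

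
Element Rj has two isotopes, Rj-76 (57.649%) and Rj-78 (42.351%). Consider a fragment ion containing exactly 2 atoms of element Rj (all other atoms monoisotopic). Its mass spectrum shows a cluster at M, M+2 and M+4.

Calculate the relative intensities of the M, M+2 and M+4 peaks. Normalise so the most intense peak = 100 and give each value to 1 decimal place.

68.1 : 100.0 : 36.7

Expanding (0.57649 + 0.42351)^2:
P(M) = 0.57649^2 = 0.332341
P(M+2) = 2 × 0.57649^1 × 0.42351^1 = 0.488299
P(M+4) = 0.42351^2 = 0.179361
The M+2 peak is largest (0.488299); scaling to 100 gives 68.1 : 100.0 : 36.7.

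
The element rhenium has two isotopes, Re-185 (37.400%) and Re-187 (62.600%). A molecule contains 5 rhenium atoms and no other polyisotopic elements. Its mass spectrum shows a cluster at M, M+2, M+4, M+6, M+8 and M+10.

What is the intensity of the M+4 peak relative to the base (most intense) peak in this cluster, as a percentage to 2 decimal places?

59.74%

Binomial terms of (0.37400 + 0.62600)^5: M 0.0073, M+2 0.0612, M+4 0.2050, M+6 0.3431, M+8 0.2872, M+10 0.0961 → M+6 is the base peak.
P(M+6) = C(5,3) × 0.37400^2 × 0.62600^3 = 10 × 0.139876 × 0.24531438 = 0.343136 (base)
P(M+4) = C(5,2) × 0.37400^3 × 0.62600^2 = 10 × 0.05231362 × 0.391876 = 0.205005
Relative intensity = 0.205005 / 0.343136 × 100 = 59.74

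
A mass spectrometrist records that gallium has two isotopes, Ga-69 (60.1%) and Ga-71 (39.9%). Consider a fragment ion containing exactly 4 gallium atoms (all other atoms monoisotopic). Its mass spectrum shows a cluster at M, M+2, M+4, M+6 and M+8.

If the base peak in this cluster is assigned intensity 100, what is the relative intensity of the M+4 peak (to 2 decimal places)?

99.58

(0.601 + 0.399)^4 gives M 0.1305, M+2 0.3465, M+4 0.3450, M+6 0.1527, M+8 0.0253; the largest is M+2.
P(M+2) = C(4,1) × 0.601^3 × 0.399^1 = 4 × 0.2170818 × 0.3990 = 0.346463 (base)
P(M+4) = C(4,2) × 0.601^2 × 0.399^2 = 6 × 0.361201 × 0.159201 = 0.345021
Relative intensity = 0.345021 / 0.346463 × 100 = 99.58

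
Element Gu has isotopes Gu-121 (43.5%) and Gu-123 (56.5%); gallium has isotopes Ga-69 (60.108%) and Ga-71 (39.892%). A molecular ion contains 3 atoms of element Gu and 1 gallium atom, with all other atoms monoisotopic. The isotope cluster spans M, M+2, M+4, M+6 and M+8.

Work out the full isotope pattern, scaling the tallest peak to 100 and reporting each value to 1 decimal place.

Element Gu pattern (n=3): 0.08231287 : 0.32073638 : 0.41658862 : 0.18036212
Gallium pattern (n=1): 0.60108 : 0.39892
Convolve the two distributions (both contribute in 2-u steps):
  M: 0.08231287×0.60108 = 0.049477
  M+2: 0.08231287×0.39892 + 0.32073638×0.60108 = 0.225624
  M+4: 0.32073638×0.39892 + 0.41658862×0.60108 = 0.378351
  M+6: 0.41658862×0.39892 + 0.18036212×0.60108 = 0.274598
  M+8: 0.18036212×0.39892 = 0.071950
Scale to base peak (0.378351) = 100: 13.1 : 59.6 : 100.0 : 72.6 : 19.0

13.1 : 59.6 : 100.0 : 72.6 : 19.0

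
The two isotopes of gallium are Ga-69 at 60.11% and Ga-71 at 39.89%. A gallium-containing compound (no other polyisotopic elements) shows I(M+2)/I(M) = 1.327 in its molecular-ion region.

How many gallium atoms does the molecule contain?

For n independent Ga atoms, I(M+2)/I(M) = n · (abundance Ga-71) / (abundance Ga-69) = n · 0.3989/0.6011.
n = 1.327 × 0.6011/0.3989 = 2.00 ≈ 2

2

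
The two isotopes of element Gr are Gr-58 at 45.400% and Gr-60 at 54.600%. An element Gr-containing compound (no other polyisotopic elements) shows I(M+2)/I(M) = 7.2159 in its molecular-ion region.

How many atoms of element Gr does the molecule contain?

6

The M+2/M ratio from n Gr atoms is n · q/p = n · 0.54600/0.45400.
n = 7.2159 × 0.45400/0.54600 = 6.00 ≈ 6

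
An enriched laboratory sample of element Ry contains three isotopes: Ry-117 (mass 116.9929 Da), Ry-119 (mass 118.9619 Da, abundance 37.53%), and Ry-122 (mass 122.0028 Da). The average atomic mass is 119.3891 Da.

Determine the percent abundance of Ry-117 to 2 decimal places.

29.39%

The remaining 62.47% is split between Ry-117 (fraction x) and Ry-122 (fraction 0.6247 − x).
Substituting: 116.9929x + 122.0028(0.6247 − x) = 74.74269893
(116.9929 − 122.0028)x = -1.47245023  ⇒  x = 0.29391, y = 0.33079
Ry-117: 29.39%, Ry-122: 33.08%.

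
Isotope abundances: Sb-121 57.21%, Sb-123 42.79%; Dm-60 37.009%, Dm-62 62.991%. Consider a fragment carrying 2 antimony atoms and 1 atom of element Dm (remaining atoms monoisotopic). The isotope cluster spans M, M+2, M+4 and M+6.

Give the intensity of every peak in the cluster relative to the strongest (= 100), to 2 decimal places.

Antimony pattern (n=2): 0.32729841 : 0.48960318 : 0.18309841
Element Dm pattern (n=1): 0.37009 : 0.62991
Convolve the two distributions (both contribute in 2-u steps):
  M: 0.32729841×0.37009 = 0.121130
  M+2: 0.32729841×0.62991 + 0.48960318×0.37009 = 0.387366
  M+4: 0.48960318×0.62991 + 0.18309841×0.37009 = 0.376169
  M+6: 0.18309841×0.62991 = 0.115336
Scale to base peak (0.387366) = 100: 31.27 : 100.00 : 97.11 : 29.77

31.27 : 100.00 : 97.11 : 29.77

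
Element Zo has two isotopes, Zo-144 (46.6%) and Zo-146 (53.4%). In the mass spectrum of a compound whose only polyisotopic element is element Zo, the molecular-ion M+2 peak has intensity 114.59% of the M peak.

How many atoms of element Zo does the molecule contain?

1

With n Zo atoms, P(M+2)/P(M) = C(n,1)·p^(n−1)q / p^n = n·q/p = n · 0.534/0.466.
n = 1.1459 × 0.466/0.534 = 1.00 ≈ 1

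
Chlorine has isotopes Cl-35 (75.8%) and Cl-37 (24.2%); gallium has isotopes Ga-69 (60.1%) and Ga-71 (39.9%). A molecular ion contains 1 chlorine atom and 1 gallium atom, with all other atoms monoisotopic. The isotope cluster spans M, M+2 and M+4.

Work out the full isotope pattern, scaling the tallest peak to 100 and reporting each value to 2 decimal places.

Chlorine pattern (n=1): 0.7580 : 0.2420
Gallium pattern (n=1): 0.6010 : 0.3990
Convolve the two distributions (both contribute in 2-u steps):
  M: 0.7580×0.6010 = 0.455558
  M+2: 0.7580×0.3990 + 0.2420×0.6010 = 0.447884
  M+4: 0.2420×0.3990 = 0.096558
Scale to base peak (0.455558) = 100: 100.00 : 98.32 : 21.20

100.00 : 98.32 : 21.20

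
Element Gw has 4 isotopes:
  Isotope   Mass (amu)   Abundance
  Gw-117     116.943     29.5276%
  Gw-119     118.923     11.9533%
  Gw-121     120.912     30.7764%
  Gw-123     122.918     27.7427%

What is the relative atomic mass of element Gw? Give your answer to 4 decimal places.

120.0588 amu

Average mass = Σ (abundance × isotope mass) = 0.295276 × 116.943 + 0.119533 × 118.923 + 0.307764 × 120.912 + 0.277427 × 122.918
= 34.53046 + 14.21522 + 37.21236 + 34.10077 = 120.05881 amu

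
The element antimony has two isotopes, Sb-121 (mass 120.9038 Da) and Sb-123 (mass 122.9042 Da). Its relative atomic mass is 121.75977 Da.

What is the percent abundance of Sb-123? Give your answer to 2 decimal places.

Let x be the fractional abundance of Sb-121; then Sb-123 has abundance 1 − x.
120.9038·x + 122.9042·(1 − x) = 121.75977
(120.9038 − 122.9042)·x = 121.75977 − 122.9042
x = -1.14443 / -2.0004 = 0.57210 → 57.21% Sb-121, 42.79% Sb-123.

42.79%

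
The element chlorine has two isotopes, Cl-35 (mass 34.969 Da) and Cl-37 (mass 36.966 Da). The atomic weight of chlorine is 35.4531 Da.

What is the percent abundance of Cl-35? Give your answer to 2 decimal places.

75.76%

Writing the weighted mean with unknown fraction x of Cl-35:
34.969·x + 36.966·(1 − x) = 35.4531
(34.969 − 36.966)·x = 35.4531 − 36.966
x = -1.5129 / -1.997 = 0.75759 → 75.76% Cl-35, 24.24% Cl-37.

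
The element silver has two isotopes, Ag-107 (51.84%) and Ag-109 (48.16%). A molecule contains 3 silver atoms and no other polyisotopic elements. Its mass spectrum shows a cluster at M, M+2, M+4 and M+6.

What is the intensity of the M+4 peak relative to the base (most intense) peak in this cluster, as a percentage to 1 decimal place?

(0.5184 + 0.4816)^3 gives M 0.1393, M+2 0.3883, M+4 0.3607, M+6 0.1117; the largest is M+2.
P(M+2) = C(3,1) × 0.5184^2 × 0.4816^1 = 3 × 0.26873856 × 0.4816 = 0.388273 (base)
P(M+4) = C(3,2) × 0.5184^1 × 0.4816^2 = 3 × 0.5184 × 0.23193856 = 0.360711
Relative intensity = 0.360711 / 0.388273 × 100 = 92.9

92.9%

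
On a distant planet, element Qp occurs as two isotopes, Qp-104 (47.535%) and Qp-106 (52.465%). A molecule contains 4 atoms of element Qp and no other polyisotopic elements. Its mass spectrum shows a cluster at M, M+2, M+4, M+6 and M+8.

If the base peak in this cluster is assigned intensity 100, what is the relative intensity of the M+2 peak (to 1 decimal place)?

60.4

Term probabilities: M 0.0511, M+2 0.2254, M+4 0.3732, M+6 0.2746, M+8 0.0758. Base peak = M+4.
P(M+4) = C(4,2) × 0.47535^2 × 0.52465^2 = 6 × 0.22595762 × 0.27525762 = 0.373179 (base)
P(M+2) = C(4,1) × 0.47535^3 × 0.52465^1 = 4 × 0.10740896 × 0.52465 = 0.225408
Relative intensity = 0.225408 / 0.373179 × 100 = 60.4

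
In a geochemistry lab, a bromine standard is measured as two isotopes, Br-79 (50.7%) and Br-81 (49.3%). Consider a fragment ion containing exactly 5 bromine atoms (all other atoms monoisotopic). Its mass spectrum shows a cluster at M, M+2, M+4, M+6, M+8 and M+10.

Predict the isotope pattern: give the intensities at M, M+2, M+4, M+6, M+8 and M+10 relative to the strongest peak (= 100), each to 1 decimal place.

10.6 : 51.4 : 100.0 : 97.2 : 47.3 : 9.2

Expanding (0.507 + 0.493)^5:
P(M) = 0.507^5 = 0.033500
P(M+2) = 5 × 0.507^4 × 0.493^1 = 0.162873
P(M+4) = 10 × 0.507^3 × 0.493^2 = 0.316751
P(M+6) = 10 × 0.507^2 × 0.493^3 = 0.308004
P(M+8) = 5 × 0.507^1 × 0.493^4 = 0.149750
P(M+10) = 0.493^5 = 0.029123
The M+4 peak is largest (0.316751); scaling to 100 gives 10.6 : 51.4 : 100.0 : 97.2 : 47.3 : 9.2.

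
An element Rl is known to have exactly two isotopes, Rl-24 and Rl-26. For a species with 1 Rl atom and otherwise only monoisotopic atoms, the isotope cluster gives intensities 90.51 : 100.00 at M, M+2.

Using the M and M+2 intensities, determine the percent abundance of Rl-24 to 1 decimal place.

47.5%

Let p = fractional abundance of Rl-24. I(M+2)/I(M) = [C(1,1)·p^0·(1−p)] / p^1 = 1·(1−p)/p = 100.00/90.51 = 1.1049
(1−p)/p = 1.1049/1 = 1.1049  ⇒  p = 1/(1 + 1.1049) = 0.4751
Rl-24: 47.5%, Rl-26: 52.5%.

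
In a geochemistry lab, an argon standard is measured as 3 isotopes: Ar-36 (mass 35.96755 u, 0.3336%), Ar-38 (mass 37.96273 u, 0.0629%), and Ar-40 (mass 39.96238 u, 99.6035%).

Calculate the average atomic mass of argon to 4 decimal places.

Weight each isotope mass by its fractional abundance: 0.003336 × 35.96755 + 0.000629 × 37.96273 + 0.996035 × 39.96238
= 0.119988 + 0.023879 + 39.803929 = 39.947796 u

39.9478 u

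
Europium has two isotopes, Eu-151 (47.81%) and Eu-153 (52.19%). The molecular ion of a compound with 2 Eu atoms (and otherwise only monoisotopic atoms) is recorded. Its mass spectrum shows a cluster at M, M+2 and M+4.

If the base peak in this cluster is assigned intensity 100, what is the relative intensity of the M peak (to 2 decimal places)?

45.80

Binomial terms of (0.4781 + 0.5219)^2: M 0.2286, M+2 0.4990, M+4 0.2724 → M+2 is the base peak.
P(M+2) = C(2,1) × 0.4781^1 × 0.5219^1 = 2 × 0.4781 × 0.5219 = 0.499041 (base)
P(M) = C(2,0) × 0.4781^2 × 0.5219^0 = 1 × 0.22857961 × 1.0000 = 0.228580
Relative intensity = 0.228580 / 0.499041 × 100 = 45.80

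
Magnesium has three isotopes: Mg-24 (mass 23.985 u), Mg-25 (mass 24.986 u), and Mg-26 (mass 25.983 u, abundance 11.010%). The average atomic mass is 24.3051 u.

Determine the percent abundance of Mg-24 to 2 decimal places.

The remaining 88.990% is split between Mg-24 (fraction x) and Mg-25 (fraction 0.88990 − x).
Substituting: 23.985x + 24.986(0.88990 − x) = 21.4443717
(23.985 − 24.986)x = -0.7906697  ⇒  x = 0.78988, y = 0.10002
Mg-24: 78.99%, Mg-25: 10.00%.

78.99%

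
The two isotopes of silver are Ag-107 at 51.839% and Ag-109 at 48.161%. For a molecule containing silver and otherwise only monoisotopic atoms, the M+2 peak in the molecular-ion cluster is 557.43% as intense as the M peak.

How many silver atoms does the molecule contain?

With n Ag atoms, P(M+2)/P(M) = C(n,1)·p^(n−1)q / p^n = n·q/p = n · 0.48161/0.51839.
n = 5.5743 × 0.51839/0.48161 = 6.00 ≈ 6

6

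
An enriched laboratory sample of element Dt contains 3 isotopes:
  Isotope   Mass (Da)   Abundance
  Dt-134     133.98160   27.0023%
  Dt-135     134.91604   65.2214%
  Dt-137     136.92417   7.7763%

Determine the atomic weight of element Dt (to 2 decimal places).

134.82 Da

Weight each isotope mass by its fractional abundance: 0.270023 × 133.98160 + 0.652214 × 134.91604 + 0.077763 × 136.92417
= 36.178114 + 87.994130 + 10.647634 = 134.819878 Da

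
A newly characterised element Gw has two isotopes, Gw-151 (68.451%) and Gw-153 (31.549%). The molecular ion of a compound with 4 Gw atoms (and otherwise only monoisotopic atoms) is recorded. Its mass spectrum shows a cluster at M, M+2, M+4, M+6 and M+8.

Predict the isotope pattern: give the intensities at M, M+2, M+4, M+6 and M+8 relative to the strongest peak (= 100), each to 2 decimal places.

Each Gw atom is independently Gw-151 (p = 0.68451) or Gw-153 (q = 0.31549); the cluster is the binomial expansion (p + q)^4.
P(M) = 0.68451^4 = 0.219543
P(M+2) = 4 × 0.68451^3 × 0.31549^1 = 0.404748
P(M+4) = 6 × 0.68451^2 × 0.31549^2 = 0.279822
P(M+6) = 4 × 0.68451^1 × 0.31549^3 = 0.085980
P(M+8) = 0.31549^4 = 0.009907
The M+2 peak is largest (0.404748); scaling to 100 gives 54.24 : 100.00 : 69.13 : 21.24 : 2.45.

54.24 : 100.00 : 69.13 : 21.24 : 2.45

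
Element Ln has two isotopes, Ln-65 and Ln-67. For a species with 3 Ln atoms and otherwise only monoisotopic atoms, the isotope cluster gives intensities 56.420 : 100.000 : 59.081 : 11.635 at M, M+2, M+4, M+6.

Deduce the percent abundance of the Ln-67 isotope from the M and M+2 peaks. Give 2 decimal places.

37.14%

If p is the fraction of Ln that is Ln-65, then I(M+2)/I(M) = [C(3,1)·p^2·(1−p)] / p^3 = 3·(1−p)/p = 100.000/56.420 = 1.7724
(1−p)/p = 1.7724/3 = 0.5908  ⇒  p = 1/(1 + 0.5908) = 0.6286
Ln-65: 62.86%, Ln-67: 37.14%.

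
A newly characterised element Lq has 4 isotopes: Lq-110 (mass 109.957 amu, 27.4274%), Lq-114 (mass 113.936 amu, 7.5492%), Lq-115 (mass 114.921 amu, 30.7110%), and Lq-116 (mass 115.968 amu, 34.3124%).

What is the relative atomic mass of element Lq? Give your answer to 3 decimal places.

Ar = Σ fᵢ·mᵢ = 0.274274 × 109.957 + 0.075492 × 113.936 + 0.307110 × 114.921 + 0.343124 × 115.968
= 30.1583 + 8.6013 + 35.2934 + 39.7914 = 113.8444 amu

113.844 amu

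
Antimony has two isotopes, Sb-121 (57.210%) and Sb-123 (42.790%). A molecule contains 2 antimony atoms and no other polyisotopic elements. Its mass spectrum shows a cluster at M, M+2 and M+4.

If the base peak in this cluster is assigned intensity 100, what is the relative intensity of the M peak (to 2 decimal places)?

66.85

(0.57210 + 0.42790)^2 gives M 0.3273, M+2 0.4896, M+4 0.1831; the largest is M+2.
P(M+2) = C(2,1) × 0.57210^1 × 0.42790^1 = 2 × 0.5721 × 0.4279 = 0.489603 (base)
P(M) = C(2,0) × 0.57210^2 × 0.42790^0 = 1 × 0.32729841 × 1.0000 = 0.327298
Relative intensity = 0.327298 / 0.489603 × 100 = 66.85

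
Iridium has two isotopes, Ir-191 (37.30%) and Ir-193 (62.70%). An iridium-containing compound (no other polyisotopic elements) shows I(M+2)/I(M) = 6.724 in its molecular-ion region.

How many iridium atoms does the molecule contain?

With n Ir atoms, P(M+2)/P(M) = C(n,1)·p^(n−1)q / p^n = n·q/p = n · 0.6270/0.3730.
n = 6.724 × 0.3730/0.6270 = 4.00 ≈ 4

4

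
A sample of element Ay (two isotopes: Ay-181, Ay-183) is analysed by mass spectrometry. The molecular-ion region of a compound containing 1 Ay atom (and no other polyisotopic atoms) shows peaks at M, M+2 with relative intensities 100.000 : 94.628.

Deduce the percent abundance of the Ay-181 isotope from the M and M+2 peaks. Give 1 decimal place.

Write p for the Ay-181 fraction. I(M+2)/I(M) = [C(1,1)·p^0·(1−p)] / p^1 = 1·(1−p)/p = 94.628/100.000 = 0.9463
(1−p)/p = 0.9463/1 = 0.9463  ⇒  p = 1/(1 + 0.9463) = 0.5138
Ay-181: 51.4%, Ay-183: 48.6%.

51.4%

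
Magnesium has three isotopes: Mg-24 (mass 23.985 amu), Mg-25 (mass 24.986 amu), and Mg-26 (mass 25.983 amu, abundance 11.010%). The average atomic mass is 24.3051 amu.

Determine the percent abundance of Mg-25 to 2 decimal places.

10.00%

Let x and y be the fractions of Mg-24 and Mg-25. Then x + y = 1 − 0.11010 = 0.88990 and 23.985x + 24.986y = 24.3051 − 0.11010×25.983 = 21.4443717.
Substituting: 23.985x + 24.986(0.88990 − x) = 21.4443717
(23.985 − 24.986)x = -0.7906697  ⇒  x = 0.78988, y = 0.10002
Mg-24: 78.99%, Mg-25: 10.00%.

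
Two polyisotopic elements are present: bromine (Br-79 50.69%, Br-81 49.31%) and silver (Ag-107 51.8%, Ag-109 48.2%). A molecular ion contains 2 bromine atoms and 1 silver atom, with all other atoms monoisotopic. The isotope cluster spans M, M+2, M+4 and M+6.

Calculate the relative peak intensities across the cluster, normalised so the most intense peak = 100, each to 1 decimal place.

34.8 : 100.0 : 95.8 : 30.6

Bromine pattern (n=2): 0.25694761 : 0.49990478 : 0.24314761
Silver pattern (n=1): 0.5180 : 0.4820
Convolve the two distributions (both contribute in 2-u steps):
  M: 0.25694761×0.5180 = 0.133099
  M+2: 0.25694761×0.4820 + 0.49990478×0.5180 = 0.382799
  M+4: 0.49990478×0.4820 + 0.24314761×0.5180 = 0.366905
  M+6: 0.24314761×0.4820 = 0.117197
Scale to base peak (0.382799) = 100: 34.8 : 100.0 : 95.8 : 30.6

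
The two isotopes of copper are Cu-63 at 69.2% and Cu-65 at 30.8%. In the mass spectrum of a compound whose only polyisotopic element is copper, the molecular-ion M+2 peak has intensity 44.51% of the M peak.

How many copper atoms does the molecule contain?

1

With n Cu atoms, P(M+2)/P(M) = C(n,1)·p^(n−1)q / p^n = n·q/p = n · 0.308/0.692.
n = 0.4451 × 0.692/0.308 = 1.00 ≈ 1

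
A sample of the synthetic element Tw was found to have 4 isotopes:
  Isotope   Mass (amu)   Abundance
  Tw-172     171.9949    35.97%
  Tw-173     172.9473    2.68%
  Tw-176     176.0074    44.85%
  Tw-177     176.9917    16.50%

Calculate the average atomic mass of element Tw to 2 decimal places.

174.64 amu

Average mass = Σ (abundance × isotope mass) = 0.3597 × 171.9949 + 0.0268 × 172.9473 + 0.4485 × 176.0074 + 0.1650 × 176.9917
= 61.86657 + 4.63499 + 78.93932 + 29.20363 = 174.64451 amu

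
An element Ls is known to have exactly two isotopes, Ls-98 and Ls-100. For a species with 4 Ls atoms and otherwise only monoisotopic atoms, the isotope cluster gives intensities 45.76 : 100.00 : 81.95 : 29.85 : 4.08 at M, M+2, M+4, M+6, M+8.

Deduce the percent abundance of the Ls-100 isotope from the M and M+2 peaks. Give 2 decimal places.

35.33%

Write p for the Ls-98 fraction. I(M+2)/I(M) = [C(4,1)·p^3·(1−p)] / p^4 = 4·(1−p)/p = 100.00/45.76 = 2.1853
(1−p)/p = 2.1853/4 = 0.5463  ⇒  p = 1/(1 + 0.5463) = 0.6467
Ls-98: 64.67%, Ls-100: 35.33%.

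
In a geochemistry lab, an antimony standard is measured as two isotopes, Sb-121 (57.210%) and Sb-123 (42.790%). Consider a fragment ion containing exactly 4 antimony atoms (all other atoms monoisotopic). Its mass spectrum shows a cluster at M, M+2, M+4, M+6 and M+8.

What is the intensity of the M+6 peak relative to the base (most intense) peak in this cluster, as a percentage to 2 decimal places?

49.86%

Binomial terms of (0.57210 + 0.42790)^4: M 0.1071, M+2 0.3205, M+4 0.3596, M+6 0.1793, M+8 0.0335 → M+4 is the base peak.
P(M+4) = C(4,2) × 0.57210^2 × 0.42790^2 = 6 × 0.32729841 × 0.18309841 = 0.359567 (base)
P(M+6) = C(4,3) × 0.57210^1 × 0.42790^3 = 4 × 0.5721 × 0.07834781 = 0.179291
Relative intensity = 0.179291 / 0.359567 × 100 = 49.86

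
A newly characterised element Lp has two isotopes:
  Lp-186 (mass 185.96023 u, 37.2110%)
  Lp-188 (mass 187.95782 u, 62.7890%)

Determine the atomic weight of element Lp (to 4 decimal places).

The abundance-weighted mean is 0.372110 × 185.96023 + 0.627890 × 187.95782
= 69.197661 + 118.016836 = 187.214497 u

187.2145 u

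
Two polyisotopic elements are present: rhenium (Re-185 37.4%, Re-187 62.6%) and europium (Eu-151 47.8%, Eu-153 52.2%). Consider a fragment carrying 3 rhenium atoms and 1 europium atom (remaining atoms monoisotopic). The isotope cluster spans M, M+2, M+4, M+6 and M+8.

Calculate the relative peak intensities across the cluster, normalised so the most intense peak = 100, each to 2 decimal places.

Rhenium pattern (n=3): 0.05231362 : 0.26268713 : 0.43968487 : 0.24531438
Europium pattern (n=1): 0.4780 : 0.5220
Convolve the two distributions (both contribute in 2-u steps):
  M: 0.05231362×0.4780 = 0.025006
  M+2: 0.05231362×0.5220 + 0.26268713×0.4780 = 0.152872
  M+4: 0.26268713×0.5220 + 0.43968487×0.4780 = 0.347292
  M+6: 0.43968487×0.5220 + 0.24531438×0.4780 = 0.346776
  M+8: 0.24531438×0.5220 = 0.128054
Scale to base peak (0.347292) = 100: 7.20 : 44.02 : 100.00 : 99.85 : 36.87

7.20 : 44.02 : 100.00 : 99.85 : 36.87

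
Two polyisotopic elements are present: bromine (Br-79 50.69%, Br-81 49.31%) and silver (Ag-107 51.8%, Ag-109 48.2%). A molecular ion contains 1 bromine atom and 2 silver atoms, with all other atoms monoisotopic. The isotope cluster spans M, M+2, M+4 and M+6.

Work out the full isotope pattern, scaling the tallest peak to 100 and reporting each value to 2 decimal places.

Bromine pattern (n=1): 0.5069 : 0.4931
Silver pattern (n=2): 0.268324 : 0.499352 : 0.232324
Convolve the two distributions (both contribute in 2-u steps):
  M: 0.5069×0.268324 = 0.136013
  M+2: 0.5069×0.499352 + 0.4931×0.268324 = 0.385432
  M+4: 0.5069×0.232324 + 0.4931×0.499352 = 0.363996
  M+6: 0.4931×0.232324 = 0.114559
Scale to base peak (0.385432) = 100: 35.29 : 100.00 : 94.44 : 29.72

35.29 : 100.00 : 94.44 : 29.72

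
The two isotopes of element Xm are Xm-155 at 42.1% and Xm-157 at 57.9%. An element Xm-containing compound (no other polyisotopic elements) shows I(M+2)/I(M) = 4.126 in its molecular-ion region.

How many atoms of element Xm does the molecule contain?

3

With n Xm atoms, P(M+2)/P(M) = C(n,1)·p^(n−1)q / p^n = n·q/p = n · 0.579/0.421.
n = 4.126 × 0.421/0.579 = 3.00 ≈ 3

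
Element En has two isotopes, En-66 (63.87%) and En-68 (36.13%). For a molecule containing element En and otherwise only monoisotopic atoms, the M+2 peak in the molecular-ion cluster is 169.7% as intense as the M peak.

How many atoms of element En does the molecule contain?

With n En atoms, P(M+2)/P(M) = C(n,1)·p^(n−1)q / p^n = n·q/p = n · 0.3613/0.6387.
n = 1.697 × 0.6387/0.3613 = 3.00 ≈ 3

3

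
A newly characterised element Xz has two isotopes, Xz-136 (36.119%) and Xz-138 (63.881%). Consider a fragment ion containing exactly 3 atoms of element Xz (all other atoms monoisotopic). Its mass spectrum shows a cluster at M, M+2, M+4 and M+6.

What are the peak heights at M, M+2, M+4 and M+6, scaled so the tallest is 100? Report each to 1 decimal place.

10.7 : 56.5 : 100.0 : 59.0

Expanding (0.36119 + 0.63881)^3:
P(M) = 0.36119^3 = 0.047120
P(M+2) = 3 × 0.36119^2 × 0.63881^1 = 0.250014
P(M+4) = 3 × 0.36119^1 × 0.63881^2 = 0.442181
P(M+6) = 0.63881^3 = 0.260684
The M+4 peak is largest (0.442181); scaling to 100 gives 10.7 : 56.5 : 100.0 : 59.0.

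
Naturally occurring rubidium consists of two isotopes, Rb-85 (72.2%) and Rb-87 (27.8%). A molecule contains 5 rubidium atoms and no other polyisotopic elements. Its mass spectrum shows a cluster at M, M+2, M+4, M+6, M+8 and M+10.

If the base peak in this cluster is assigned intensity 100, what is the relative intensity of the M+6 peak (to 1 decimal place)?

(0.722 + 0.278)^5 gives M 0.1962, M+2 0.3777, M+4 0.2909, M+6 0.1120, M+8 0.0216, M+10 0.0017; the largest is M+2.
P(M+2) = C(5,1) × 0.722^4 × 0.278^1 = 5 × 0.27173701 × 0.2780 = 0.377714 (base)
P(M+6) = C(5,3) × 0.722^2 × 0.278^3 = 10 × 0.521284 × 0.02148495 = 0.111998
Relative intensity = 0.111998 / 0.377714 × 100 = 29.7

29.7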